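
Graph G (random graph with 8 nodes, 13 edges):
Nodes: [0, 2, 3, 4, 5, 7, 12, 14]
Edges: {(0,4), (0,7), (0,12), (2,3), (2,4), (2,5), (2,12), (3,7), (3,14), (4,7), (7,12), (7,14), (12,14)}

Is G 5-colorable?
A valid 5-coloring: color 1: [2, 7]; color 2: [3, 4, 5, 12]; color 3: [0, 14].
(χ(G) = 3 ≤ 5.)

Yes, G is 5-colorable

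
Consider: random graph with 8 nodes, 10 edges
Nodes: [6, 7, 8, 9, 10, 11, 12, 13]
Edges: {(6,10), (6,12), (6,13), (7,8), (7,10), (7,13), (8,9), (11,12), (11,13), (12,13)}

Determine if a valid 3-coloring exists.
Yes, G is 3-colorable

A valid 3-coloring: color 1: [8, 10, 13]; color 2: [6, 7, 9, 11]; color 3: [12].
(χ(G) = 3 ≤ 3.)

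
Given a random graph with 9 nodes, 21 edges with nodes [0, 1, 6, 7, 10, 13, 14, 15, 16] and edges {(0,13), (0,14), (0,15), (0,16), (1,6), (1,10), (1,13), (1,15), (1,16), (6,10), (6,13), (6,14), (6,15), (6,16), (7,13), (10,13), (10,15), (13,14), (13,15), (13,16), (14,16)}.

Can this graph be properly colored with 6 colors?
A valid 6-coloring: color 1: [13]; color 2: [0, 6, 7]; color 3: [15, 16]; color 4: [1, 14]; color 5: [10].
(χ(G) = 5 ≤ 6.)

Yes, G is 6-colorable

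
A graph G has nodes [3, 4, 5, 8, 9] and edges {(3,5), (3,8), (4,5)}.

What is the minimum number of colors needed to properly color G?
χ(G) = 2

Clique number ω(G) = 2 (lower bound: χ ≥ ω).
The graph is bipartite (no odd cycle), so 2 colors suffice: χ(G) = 2.
A valid 2-coloring: color 1: [5, 8, 9]; color 2: [3, 4].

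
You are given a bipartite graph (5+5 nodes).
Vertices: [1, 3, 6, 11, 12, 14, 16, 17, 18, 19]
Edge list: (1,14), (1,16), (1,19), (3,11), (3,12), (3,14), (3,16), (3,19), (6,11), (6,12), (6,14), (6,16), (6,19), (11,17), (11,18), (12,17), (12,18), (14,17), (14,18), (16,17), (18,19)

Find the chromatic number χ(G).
Clique number ω(G) = 2 (lower bound: χ ≥ ω).
The graph is bipartite (no odd cycle), so 2 colors suffice: χ(G) = 2.
A valid 2-coloring: color 1: [11, 12, 14, 16, 19]; color 2: [1, 3, 6, 17, 18].

χ(G) = 2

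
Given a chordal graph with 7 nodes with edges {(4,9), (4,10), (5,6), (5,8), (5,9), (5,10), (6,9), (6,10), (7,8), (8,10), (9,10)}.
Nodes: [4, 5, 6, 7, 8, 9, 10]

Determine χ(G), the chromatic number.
Clique number ω(G) = 4 (lower bound: χ ≥ ω).
The clique on [5, 6, 9, 10] has size 4, forcing χ ≥ 4, and the coloring below uses 4 colors, so χ(G) = 4.
A valid 4-coloring: color 1: [7, 10]; color 2: [8, 9]; color 3: [4, 5]; color 4: [6].

χ(G) = 4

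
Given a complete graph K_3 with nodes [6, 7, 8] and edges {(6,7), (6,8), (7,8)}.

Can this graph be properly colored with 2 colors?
The clique on vertices [6, 7, 8] has size 3 > 2, so it alone needs 3 colors.

No, G is not 2-colorable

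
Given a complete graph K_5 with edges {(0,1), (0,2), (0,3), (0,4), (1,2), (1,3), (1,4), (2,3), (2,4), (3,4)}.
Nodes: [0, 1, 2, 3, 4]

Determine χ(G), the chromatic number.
Clique number ω(G) = 5 (lower bound: χ ≥ ω).
The clique on [0, 1, 2, 3, 4] has size 5, forcing χ ≥ 5, and the coloring below uses 5 colors, so χ(G) = 5.
A valid 5-coloring: color 1: [3]; color 2: [2]; color 3: [0]; color 4: [4]; color 5: [1].

χ(G) = 5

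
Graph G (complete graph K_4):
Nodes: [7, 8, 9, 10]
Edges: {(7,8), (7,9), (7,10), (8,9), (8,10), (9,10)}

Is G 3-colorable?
No, G is not 3-colorable

The clique on vertices [7, 8, 9, 10] has size 4 > 3, so it alone needs 4 colors.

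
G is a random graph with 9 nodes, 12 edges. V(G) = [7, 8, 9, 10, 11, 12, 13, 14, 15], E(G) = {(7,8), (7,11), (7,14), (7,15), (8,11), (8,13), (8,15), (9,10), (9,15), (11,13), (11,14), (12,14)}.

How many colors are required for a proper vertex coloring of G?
Clique number ω(G) = 3 (lower bound: χ ≥ ω).
The clique on [7, 8, 11] has size 3, forcing χ ≥ 3, and the coloring below uses 3 colors, so χ(G) = 3.
A valid 3-coloring: color 1: [7, 9, 12, 13]; color 2: [10, 11, 15]; color 3: [8, 14].

χ(G) = 3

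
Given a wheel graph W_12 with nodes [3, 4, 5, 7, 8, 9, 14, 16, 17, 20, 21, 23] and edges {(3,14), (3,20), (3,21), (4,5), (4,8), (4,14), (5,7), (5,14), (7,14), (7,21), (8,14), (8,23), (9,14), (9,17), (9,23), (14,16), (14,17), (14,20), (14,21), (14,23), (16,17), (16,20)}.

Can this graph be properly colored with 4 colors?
Yes, G is 4-colorable

A valid 4-coloring: color 1: [14]; color 2: [3, 4, 7, 16, 23]; color 3: [5, 8, 17, 20, 21]; color 4: [9].
(χ(G) = 4 ≤ 4.)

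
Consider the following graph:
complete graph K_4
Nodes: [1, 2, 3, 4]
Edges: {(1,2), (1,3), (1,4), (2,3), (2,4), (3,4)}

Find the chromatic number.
Clique number ω(G) = 4 (lower bound: χ ≥ ω).
The clique on [1, 2, 3, 4] has size 4, forcing χ ≥ 4, and the coloring below uses 4 colors, so χ(G) = 4.
A valid 4-coloring: color 1: [3]; color 2: [4]; color 3: [2]; color 4: [1].

χ(G) = 4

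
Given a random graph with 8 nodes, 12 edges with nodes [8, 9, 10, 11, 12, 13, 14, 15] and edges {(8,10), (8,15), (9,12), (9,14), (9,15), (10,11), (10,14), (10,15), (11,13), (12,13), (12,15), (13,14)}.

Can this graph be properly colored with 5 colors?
A valid 5-coloring: color 1: [11, 14, 15]; color 2: [10, 12]; color 3: [8, 9, 13].
(χ(G) = 3 ≤ 5.)

Yes, G is 5-colorable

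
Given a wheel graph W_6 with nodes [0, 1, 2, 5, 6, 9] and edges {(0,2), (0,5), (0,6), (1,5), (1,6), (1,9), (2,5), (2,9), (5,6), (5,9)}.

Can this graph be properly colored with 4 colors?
A valid 4-coloring: color 1: [5]; color 2: [2, 6]; color 3: [0, 1]; color 4: [9].
(χ(G) = 4 ≤ 4.)

Yes, G is 4-colorable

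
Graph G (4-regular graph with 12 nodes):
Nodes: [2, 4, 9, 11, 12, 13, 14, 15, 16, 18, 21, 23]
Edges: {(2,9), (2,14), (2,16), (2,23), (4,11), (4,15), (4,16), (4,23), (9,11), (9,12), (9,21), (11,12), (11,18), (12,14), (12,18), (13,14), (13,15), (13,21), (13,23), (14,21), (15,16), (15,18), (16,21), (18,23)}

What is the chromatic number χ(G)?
Clique number ω(G) = 3 (lower bound: χ ≥ ω).
The clique on [4, 15, 16] has size 3, forcing χ ≥ 3, and the coloring below uses 3 colors, so χ(G) = 3.
A valid 3-coloring: color 1: [2, 4, 12, 13]; color 2: [9, 14, 16, 18]; color 3: [11, 15, 21, 23].

χ(G) = 3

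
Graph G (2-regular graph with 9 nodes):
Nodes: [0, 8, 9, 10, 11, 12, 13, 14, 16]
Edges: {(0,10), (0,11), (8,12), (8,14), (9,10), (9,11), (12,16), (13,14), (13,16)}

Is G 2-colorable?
Odd cycle [13, 14, 8, 12, 16] needs 3 colors (χ ≥ 3).
Hence χ(G) ≥ 3 > 2, so no proper 2-coloring exists.

No, G is not 2-colorable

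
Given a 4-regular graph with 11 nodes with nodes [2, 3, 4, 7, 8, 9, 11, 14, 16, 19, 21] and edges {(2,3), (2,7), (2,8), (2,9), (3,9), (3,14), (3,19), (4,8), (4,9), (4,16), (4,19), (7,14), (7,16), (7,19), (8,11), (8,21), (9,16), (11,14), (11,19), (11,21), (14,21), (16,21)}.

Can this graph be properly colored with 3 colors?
A valid 3-coloring: color 1: [2, 11, 16]; color 2: [3, 4, 7, 21]; color 3: [8, 9, 14, 19].
(χ(G) = 3 ≤ 3.)

Yes, G is 3-colorable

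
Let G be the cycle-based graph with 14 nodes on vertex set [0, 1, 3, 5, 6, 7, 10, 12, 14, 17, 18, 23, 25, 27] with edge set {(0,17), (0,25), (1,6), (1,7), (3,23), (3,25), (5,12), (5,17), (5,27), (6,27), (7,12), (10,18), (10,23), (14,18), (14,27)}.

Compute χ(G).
χ(G) = 2

Clique number ω(G) = 2 (lower bound: χ ≥ ω).
The graph is bipartite (no odd cycle), so 2 colors suffice: χ(G) = 2.
A valid 2-coloring: color 1: [1, 12, 17, 18, 23, 25, 27]; color 2: [0, 3, 5, 6, 7, 10, 14].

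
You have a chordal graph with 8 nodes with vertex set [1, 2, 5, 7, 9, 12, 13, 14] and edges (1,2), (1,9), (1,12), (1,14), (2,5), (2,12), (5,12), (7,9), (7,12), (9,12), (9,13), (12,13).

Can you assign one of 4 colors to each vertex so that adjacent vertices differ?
Yes, G is 4-colorable

A valid 4-coloring: color 1: [12, 14]; color 2: [2, 9]; color 3: [1, 5, 7, 13].
(χ(G) = 3 ≤ 4.)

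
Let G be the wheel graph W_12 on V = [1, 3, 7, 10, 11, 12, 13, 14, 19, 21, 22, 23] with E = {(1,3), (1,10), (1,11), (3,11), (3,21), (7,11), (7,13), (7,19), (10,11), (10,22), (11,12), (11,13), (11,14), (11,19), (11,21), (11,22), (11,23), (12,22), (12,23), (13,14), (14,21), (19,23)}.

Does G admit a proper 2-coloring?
No, G is not 2-colorable

The clique on vertices [1, 10, 11] has size 3 > 2, so it alone needs 3 colors.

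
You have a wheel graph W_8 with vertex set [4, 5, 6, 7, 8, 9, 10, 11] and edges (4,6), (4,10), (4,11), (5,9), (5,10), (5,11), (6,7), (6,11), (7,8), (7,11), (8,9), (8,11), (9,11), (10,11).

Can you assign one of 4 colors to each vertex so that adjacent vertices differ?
A valid 4-coloring: color 1: [11]; color 2: [4, 5, 8]; color 3: [6, 9, 10]; color 4: [7].
(χ(G) = 4 ≤ 4.)

Yes, G is 4-colorable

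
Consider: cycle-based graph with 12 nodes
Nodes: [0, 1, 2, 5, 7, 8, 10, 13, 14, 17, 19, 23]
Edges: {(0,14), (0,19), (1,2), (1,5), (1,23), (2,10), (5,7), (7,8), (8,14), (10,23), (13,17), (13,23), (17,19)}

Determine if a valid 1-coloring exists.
Edge (0,19) forces its endpoints to differ, so 1 color is not enough.

No, G is not 1-colorable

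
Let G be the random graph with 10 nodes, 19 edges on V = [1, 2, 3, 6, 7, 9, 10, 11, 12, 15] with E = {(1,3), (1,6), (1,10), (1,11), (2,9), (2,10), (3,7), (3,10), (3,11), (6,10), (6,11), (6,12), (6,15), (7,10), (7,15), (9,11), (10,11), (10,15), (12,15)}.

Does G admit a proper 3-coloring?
The clique on vertices [1, 3, 10, 11] has size 4 > 3, so it alone needs 4 colors.

No, G is not 3-colorable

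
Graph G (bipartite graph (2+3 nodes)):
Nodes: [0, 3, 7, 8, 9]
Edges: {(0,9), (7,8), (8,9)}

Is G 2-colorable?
Yes, G is 2-colorable

A valid 2-coloring: color 1: [3, 7, 9]; color 2: [0, 8].
(χ(G) = 2 ≤ 2.)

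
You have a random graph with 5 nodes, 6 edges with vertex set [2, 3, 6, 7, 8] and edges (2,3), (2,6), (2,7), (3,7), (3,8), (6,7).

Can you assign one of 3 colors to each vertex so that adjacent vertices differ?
A valid 3-coloring: color 1: [3, 6]; color 2: [2, 8]; color 3: [7].
(χ(G) = 3 ≤ 3.)

Yes, G is 3-colorable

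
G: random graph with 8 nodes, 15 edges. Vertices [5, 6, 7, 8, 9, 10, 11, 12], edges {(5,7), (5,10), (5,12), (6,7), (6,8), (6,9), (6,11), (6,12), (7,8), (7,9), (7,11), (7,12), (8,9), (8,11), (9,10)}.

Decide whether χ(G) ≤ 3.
No, G is not 3-colorable

The clique on vertices [6, 7, 8, 9] has size 4 > 3, so it alone needs 4 colors.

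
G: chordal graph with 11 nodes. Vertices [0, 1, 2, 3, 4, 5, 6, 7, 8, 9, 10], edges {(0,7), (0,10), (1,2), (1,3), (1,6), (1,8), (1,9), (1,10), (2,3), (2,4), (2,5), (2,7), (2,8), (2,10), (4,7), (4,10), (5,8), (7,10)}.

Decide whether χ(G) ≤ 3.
No, G is not 3-colorable

The clique on vertices [2, 4, 7, 10] has size 4 > 3, so it alone needs 4 colors.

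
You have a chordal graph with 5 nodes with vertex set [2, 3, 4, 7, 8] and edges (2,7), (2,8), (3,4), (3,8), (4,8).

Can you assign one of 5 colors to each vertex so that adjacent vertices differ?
A valid 5-coloring: color 1: [7, 8]; color 2: [2, 3]; color 3: [4].
(χ(G) = 3 ≤ 5.)

Yes, G is 5-colorable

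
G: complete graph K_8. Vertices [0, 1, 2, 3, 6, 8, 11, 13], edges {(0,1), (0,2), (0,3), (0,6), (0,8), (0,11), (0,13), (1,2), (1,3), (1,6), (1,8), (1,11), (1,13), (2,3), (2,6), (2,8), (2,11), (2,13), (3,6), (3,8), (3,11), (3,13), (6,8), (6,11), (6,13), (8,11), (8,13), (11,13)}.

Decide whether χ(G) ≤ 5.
No, G is not 5-colorable

The clique on vertices [0, 1, 2, 3, 6, 8, 11, 13] has size 8 > 5, so it alone needs 8 colors.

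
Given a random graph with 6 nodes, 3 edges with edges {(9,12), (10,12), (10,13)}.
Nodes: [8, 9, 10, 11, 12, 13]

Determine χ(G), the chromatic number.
Clique number ω(G) = 2 (lower bound: χ ≥ ω).
The graph is bipartite (no odd cycle), so 2 colors suffice: χ(G) = 2.
A valid 2-coloring: color 1: [8, 11, 12, 13]; color 2: [9, 10].

χ(G) = 2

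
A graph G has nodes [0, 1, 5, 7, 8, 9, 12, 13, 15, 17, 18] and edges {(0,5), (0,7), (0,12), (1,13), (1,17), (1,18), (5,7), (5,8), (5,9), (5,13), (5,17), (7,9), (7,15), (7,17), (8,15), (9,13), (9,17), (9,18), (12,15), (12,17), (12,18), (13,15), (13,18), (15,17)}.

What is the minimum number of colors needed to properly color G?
Clique number ω(G) = 4 (lower bound: χ ≥ ω).
The clique on [5, 7, 9, 17] has size 4, forcing χ ≥ 4, and the coloring below uses 4 colors, so χ(G) = 4.
A valid 4-coloring: color 1: [0, 8, 13, 17]; color 2: [5, 15, 18]; color 3: [1, 9, 12]; color 4: [7].

χ(G) = 4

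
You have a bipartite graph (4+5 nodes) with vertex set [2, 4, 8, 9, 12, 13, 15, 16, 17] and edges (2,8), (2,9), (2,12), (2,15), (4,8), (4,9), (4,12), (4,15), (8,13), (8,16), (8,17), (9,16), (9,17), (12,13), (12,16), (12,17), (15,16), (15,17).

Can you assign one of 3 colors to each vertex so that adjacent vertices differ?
A valid 3-coloring: color 1: [8, 9, 12, 15]; color 2: [2, 4, 13, 16, 17].
(χ(G) = 2 ≤ 3.)

Yes, G is 3-colorable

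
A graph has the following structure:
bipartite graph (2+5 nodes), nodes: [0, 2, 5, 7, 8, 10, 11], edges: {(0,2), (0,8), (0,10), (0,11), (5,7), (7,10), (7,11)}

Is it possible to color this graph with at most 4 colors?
A valid 4-coloring: color 1: [0, 7]; color 2: [2, 5, 8, 10, 11].
(χ(G) = 2 ≤ 4.)

Yes, G is 4-colorable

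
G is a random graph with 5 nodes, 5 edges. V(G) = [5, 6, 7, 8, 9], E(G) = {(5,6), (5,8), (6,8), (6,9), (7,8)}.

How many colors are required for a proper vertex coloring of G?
Clique number ω(G) = 3 (lower bound: χ ≥ ω).
The clique on [5, 6, 8] has size 3, forcing χ ≥ 3, and the coloring below uses 3 colors, so χ(G) = 3.
A valid 3-coloring: color 1: [6, 7]; color 2: [8, 9]; color 3: [5].

χ(G) = 3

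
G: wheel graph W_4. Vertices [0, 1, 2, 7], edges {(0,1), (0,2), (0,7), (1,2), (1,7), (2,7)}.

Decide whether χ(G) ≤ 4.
Yes, G is 4-colorable

A valid 4-coloring: color 1: [1]; color 2: [2]; color 3: [0]; color 4: [7].
(χ(G) = 4 ≤ 4.)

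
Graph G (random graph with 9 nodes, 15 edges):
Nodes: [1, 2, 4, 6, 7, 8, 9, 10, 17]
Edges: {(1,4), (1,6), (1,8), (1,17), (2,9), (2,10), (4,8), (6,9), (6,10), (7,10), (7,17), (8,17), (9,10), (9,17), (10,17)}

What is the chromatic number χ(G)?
χ(G) = 3

Clique number ω(G) = 3 (lower bound: χ ≥ ω).
The clique on [1, 8, 17] has size 3, forcing χ ≥ 3, and the coloring below uses 3 colors, so χ(G) = 3.
A valid 3-coloring: color 1: [8, 10]; color 2: [2, 4, 6, 17]; color 3: [1, 7, 9].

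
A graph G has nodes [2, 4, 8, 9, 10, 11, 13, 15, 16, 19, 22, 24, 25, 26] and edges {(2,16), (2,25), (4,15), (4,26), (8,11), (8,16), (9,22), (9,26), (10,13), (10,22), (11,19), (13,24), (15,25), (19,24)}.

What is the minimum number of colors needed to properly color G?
χ(G) = 2

Clique number ω(G) = 2 (lower bound: χ ≥ ω).
The graph is bipartite (no odd cycle), so 2 colors suffice: χ(G) = 2.
A valid 2-coloring: color 1: [4, 9, 10, 11, 16, 24, 25]; color 2: [2, 8, 13, 15, 19, 22, 26].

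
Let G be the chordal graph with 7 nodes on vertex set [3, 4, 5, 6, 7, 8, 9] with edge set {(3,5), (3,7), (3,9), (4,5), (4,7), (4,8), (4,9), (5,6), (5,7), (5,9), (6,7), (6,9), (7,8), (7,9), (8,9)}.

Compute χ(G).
Clique number ω(G) = 4 (lower bound: χ ≥ ω).
The clique on [4, 7, 8, 9] has size 4, forcing χ ≥ 4, and the coloring below uses 4 colors, so χ(G) = 4.
A valid 4-coloring: color 1: [9]; color 2: [7]; color 3: [5, 8]; color 4: [3, 4, 6].

χ(G) = 4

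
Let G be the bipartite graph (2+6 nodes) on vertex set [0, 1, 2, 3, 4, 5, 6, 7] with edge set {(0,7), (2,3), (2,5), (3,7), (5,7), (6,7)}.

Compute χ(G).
χ(G) = 2

Clique number ω(G) = 2 (lower bound: χ ≥ ω).
The graph is bipartite (no odd cycle), so 2 colors suffice: χ(G) = 2.
A valid 2-coloring: color 1: [1, 2, 4, 7]; color 2: [0, 3, 5, 6].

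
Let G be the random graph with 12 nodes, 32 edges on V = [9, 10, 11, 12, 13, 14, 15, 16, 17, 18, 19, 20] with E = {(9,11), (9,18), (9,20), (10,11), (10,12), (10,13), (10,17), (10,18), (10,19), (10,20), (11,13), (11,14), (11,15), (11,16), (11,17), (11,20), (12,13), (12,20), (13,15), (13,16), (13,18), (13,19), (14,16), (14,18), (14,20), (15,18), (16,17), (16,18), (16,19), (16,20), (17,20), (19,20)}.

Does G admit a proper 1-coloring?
No, G is not 1-colorable

The clique on vertices [11, 16, 17, 20] has size 4 > 1, so it alone needs 4 colors.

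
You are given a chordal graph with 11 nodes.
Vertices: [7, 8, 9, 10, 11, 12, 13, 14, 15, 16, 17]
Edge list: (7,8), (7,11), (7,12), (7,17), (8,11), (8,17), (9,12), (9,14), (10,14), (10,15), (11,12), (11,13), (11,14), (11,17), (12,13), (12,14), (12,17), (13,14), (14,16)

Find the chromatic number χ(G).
Clique number ω(G) = 4 (lower bound: χ ≥ ω).
The clique on [7, 8, 11, 17] has size 4, forcing χ ≥ 4, and the coloring below uses 4 colors, so χ(G) = 4.
A valid 4-coloring: color 1: [9, 10, 11, 16]; color 2: [8, 12, 15]; color 3: [7, 14]; color 4: [13, 17].

χ(G) = 4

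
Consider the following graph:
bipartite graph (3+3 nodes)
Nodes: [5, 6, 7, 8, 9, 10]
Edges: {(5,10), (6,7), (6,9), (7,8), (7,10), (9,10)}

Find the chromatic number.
Clique number ω(G) = 2 (lower bound: χ ≥ ω).
The graph is bipartite (no odd cycle), so 2 colors suffice: χ(G) = 2.
A valid 2-coloring: color 1: [6, 8, 10]; color 2: [5, 7, 9].

χ(G) = 2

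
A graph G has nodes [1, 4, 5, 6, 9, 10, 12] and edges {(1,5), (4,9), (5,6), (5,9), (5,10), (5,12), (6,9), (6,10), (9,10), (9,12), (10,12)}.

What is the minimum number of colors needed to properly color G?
χ(G) = 4

Clique number ω(G) = 4 (lower bound: χ ≥ ω).
The clique on [5, 9, 10, 12] has size 4, forcing χ ≥ 4, and the coloring below uses 4 colors, so χ(G) = 4.
A valid 4-coloring: color 1: [4, 5]; color 2: [1, 9]; color 3: [10]; color 4: [6, 12].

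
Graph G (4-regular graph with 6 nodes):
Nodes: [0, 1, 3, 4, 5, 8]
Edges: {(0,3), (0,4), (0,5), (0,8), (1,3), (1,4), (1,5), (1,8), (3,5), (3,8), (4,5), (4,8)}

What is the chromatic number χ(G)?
Clique number ω(G) = 3 (lower bound: χ ≥ ω).
The clique on [0, 3, 8] has size 3, forcing χ ≥ 3, and the coloring below uses 3 colors, so χ(G) = 3.
A valid 3-coloring: color 1: [3, 4]; color 2: [5, 8]; color 3: [0, 1].

χ(G) = 3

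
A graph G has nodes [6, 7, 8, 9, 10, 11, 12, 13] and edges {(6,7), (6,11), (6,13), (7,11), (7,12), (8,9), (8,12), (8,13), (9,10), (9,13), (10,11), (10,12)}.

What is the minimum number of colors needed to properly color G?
Clique number ω(G) = 3 (lower bound: χ ≥ ω).
The clique on [6, 7, 11] has size 3, forcing χ ≥ 3, and the coloring below uses 3 colors, so χ(G) = 3.
A valid 3-coloring: color 1: [7, 10, 13]; color 2: [6, 9, 12]; color 3: [8, 11].

χ(G) = 3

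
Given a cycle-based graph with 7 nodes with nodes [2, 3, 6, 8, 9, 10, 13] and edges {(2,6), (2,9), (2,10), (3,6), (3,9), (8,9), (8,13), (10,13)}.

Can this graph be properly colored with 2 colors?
No, G is not 2-colorable

Odd cycle [10, 13, 8, 9, 2] needs 3 colors (χ ≥ 3).
Hence χ(G) ≥ 3 > 2, so no proper 2-coloring exists.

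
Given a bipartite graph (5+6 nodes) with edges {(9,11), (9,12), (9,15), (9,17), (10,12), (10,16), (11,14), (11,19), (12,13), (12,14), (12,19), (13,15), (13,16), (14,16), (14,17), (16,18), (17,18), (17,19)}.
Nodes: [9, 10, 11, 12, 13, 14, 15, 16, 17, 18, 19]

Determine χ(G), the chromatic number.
χ(G) = 2

Clique number ω(G) = 2 (lower bound: χ ≥ ω).
The graph is bipartite (no odd cycle), so 2 colors suffice: χ(G) = 2.
A valid 2-coloring: color 1: [11, 12, 15, 16, 17]; color 2: [9, 10, 13, 14, 18, 19].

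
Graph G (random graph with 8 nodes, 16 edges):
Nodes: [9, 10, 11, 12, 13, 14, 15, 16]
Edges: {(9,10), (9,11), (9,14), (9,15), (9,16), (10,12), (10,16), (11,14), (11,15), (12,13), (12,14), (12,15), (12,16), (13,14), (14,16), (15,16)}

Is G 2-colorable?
No, G is not 2-colorable

The clique on vertices [9, 10, 16] has size 3 > 2, so it alone needs 3 colors.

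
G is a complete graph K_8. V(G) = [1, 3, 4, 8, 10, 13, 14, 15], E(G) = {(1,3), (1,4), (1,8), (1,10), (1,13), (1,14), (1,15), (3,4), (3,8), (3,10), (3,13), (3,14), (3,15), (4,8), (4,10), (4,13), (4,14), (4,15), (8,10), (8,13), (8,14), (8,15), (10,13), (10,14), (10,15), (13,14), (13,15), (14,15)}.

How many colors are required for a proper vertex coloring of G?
χ(G) = 8

Clique number ω(G) = 8 (lower bound: χ ≥ ω).
The clique on [1, 3, 4, 8, 10, 13, 14, 15] has size 8, forcing χ ≥ 8, and the coloring below uses 8 colors, so χ(G) = 8.
A valid 8-coloring: color 1: [13]; color 2: [1]; color 3: [10]; color 4: [8]; color 5: [4]; color 6: [14]; color 7: [15]; color 8: [3].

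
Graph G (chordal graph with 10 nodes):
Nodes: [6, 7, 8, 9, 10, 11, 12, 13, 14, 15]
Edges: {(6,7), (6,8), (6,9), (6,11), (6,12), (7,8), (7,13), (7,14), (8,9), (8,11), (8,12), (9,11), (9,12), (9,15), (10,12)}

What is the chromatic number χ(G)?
Clique number ω(G) = 4 (lower bound: χ ≥ ω).
The clique on [6, 8, 9, 11] has size 4, forcing χ ≥ 4, and the coloring below uses 4 colors, so χ(G) = 4.
A valid 4-coloring: color 1: [8, 10, 13, 14, 15]; color 2: [7, 9]; color 3: [6]; color 4: [11, 12].

χ(G) = 4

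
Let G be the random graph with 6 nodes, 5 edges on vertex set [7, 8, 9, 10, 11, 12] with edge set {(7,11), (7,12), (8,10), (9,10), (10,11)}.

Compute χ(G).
χ(G) = 2

Clique number ω(G) = 2 (lower bound: χ ≥ ω).
The graph is bipartite (no odd cycle), so 2 colors suffice: χ(G) = 2.
A valid 2-coloring: color 1: [7, 10]; color 2: [8, 9, 11, 12].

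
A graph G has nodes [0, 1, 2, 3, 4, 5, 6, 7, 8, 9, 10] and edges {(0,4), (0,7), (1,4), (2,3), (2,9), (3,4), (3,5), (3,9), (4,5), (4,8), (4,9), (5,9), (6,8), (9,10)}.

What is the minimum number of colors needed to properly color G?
χ(G) = 4

Clique number ω(G) = 4 (lower bound: χ ≥ ω).
The clique on [3, 4, 5, 9] has size 4, forcing χ ≥ 4, and the coloring below uses 4 colors, so χ(G) = 4.
A valid 4-coloring: color 1: [2, 4, 6, 7, 10]; color 2: [0, 1, 8, 9]; color 3: [3]; color 4: [5].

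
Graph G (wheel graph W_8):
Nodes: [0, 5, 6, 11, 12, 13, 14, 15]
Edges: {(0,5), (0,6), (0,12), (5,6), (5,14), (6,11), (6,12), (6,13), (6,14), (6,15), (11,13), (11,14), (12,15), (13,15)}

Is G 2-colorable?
No, G is not 2-colorable

The clique on vertices [0, 6, 12] has size 3 > 2, so it alone needs 3 colors.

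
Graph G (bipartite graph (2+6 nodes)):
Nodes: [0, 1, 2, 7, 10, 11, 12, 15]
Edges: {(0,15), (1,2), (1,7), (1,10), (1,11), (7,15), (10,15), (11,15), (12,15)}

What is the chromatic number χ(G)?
Clique number ω(G) = 2 (lower bound: χ ≥ ω).
The graph is bipartite (no odd cycle), so 2 colors suffice: χ(G) = 2.
A valid 2-coloring: color 1: [1, 15]; color 2: [0, 2, 7, 10, 11, 12].

χ(G) = 2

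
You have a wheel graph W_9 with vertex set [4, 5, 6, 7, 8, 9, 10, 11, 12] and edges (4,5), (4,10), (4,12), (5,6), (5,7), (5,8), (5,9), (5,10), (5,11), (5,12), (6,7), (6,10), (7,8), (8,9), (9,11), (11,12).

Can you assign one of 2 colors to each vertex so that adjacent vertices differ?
No, G is not 2-colorable

The clique on vertices [4, 5, 10] has size 3 > 2, so it alone needs 3 colors.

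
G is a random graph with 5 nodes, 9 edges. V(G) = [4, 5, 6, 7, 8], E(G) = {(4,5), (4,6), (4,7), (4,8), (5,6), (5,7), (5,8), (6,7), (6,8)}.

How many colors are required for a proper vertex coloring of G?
χ(G) = 4

Clique number ω(G) = 4 (lower bound: χ ≥ ω).
The clique on [4, 5, 6, 8] has size 4, forcing χ ≥ 4, and the coloring below uses 4 colors, so χ(G) = 4.
A valid 4-coloring: color 1: [5]; color 2: [4]; color 3: [6]; color 4: [7, 8].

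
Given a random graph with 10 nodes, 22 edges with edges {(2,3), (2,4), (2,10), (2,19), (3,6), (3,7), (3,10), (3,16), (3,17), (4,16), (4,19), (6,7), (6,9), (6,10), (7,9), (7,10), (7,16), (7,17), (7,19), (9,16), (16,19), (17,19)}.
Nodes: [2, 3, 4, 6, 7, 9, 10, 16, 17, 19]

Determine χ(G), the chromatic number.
χ(G) = 4

Clique number ω(G) = 4 (lower bound: χ ≥ ω).
The clique on [3, 6, 7, 10] has size 4, forcing χ ≥ 4, and the coloring below uses 4 colors, so χ(G) = 4.
A valid 4-coloring: color 1: [4, 7]; color 2: [3, 9, 19]; color 3: [2, 6, 16, 17]; color 4: [10].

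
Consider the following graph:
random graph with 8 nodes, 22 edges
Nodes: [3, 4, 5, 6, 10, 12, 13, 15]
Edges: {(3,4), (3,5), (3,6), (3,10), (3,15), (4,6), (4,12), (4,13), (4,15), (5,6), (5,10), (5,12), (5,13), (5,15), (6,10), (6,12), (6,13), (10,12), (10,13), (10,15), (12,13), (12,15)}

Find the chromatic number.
χ(G) = 5

Clique number ω(G) = 5 (lower bound: χ ≥ ω).
The clique on [5, 6, 10, 12, 13] has size 5, forcing χ ≥ 5, and the coloring below uses 5 colors, so χ(G) = 5.
A valid 5-coloring: color 1: [4, 10]; color 2: [6, 15]; color 3: [3, 12]; color 4: [5]; color 5: [13].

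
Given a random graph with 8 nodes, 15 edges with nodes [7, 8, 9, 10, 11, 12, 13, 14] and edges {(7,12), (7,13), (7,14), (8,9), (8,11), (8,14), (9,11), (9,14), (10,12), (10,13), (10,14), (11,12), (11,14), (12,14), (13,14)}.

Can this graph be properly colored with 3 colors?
The clique on vertices [8, 9, 11, 14] has size 4 > 3, so it alone needs 4 colors.

No, G is not 3-colorable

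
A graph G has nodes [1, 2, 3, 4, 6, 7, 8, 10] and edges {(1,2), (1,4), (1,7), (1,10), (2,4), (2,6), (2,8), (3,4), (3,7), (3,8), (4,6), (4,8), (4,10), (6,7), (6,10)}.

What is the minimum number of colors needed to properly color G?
χ(G) = 3

Clique number ω(G) = 3 (lower bound: χ ≥ ω).
The clique on [1, 4, 10] has size 3, forcing χ ≥ 3, and the coloring below uses 3 colors, so χ(G) = 3.
A valid 3-coloring: color 1: [4, 7]; color 2: [1, 6, 8]; color 3: [2, 3, 10].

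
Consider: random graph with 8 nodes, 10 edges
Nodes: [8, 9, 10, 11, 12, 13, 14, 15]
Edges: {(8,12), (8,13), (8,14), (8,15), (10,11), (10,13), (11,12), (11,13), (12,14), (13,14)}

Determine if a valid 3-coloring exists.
Yes, G is 3-colorable

A valid 3-coloring: color 1: [9, 12, 13, 15]; color 2: [8, 10]; color 3: [11, 14].
(χ(G) = 3 ≤ 3.)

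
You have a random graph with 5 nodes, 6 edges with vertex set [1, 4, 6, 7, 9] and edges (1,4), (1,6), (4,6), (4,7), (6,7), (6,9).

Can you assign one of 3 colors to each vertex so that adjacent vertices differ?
A valid 3-coloring: color 1: [6]; color 2: [4, 9]; color 3: [1, 7].
(χ(G) = 3 ≤ 3.)

Yes, G is 3-colorable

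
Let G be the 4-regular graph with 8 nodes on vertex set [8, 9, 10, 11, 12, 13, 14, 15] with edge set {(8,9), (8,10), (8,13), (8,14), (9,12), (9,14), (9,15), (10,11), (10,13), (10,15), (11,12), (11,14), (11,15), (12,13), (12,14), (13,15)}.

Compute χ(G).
χ(G) = 3

Clique number ω(G) = 3 (lower bound: χ ≥ ω).
The clique on [8, 9, 14] has size 3, forcing χ ≥ 3, and the coloring below uses 3 colors, so χ(G) = 3.
A valid 3-coloring: color 1: [9, 11, 13]; color 2: [10, 14]; color 3: [8, 12, 15].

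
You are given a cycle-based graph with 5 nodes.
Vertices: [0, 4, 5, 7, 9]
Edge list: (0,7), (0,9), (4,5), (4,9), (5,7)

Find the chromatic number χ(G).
Clique number ω(G) = 2 (lower bound: χ ≥ ω).
Odd cycle [0, 9, 4, 5, 7] needs 3 colors (χ ≥ 3).
The coloring below uses 3 colors, so χ(G) = 3.
A valid 3-coloring: color 1: [0, 5]; color 2: [7, 9]; color 3: [4].

χ(G) = 3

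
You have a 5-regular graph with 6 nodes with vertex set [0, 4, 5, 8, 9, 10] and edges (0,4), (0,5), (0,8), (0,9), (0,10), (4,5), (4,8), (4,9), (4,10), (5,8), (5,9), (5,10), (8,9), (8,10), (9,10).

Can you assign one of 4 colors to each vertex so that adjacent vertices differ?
The clique on vertices [0, 4, 5, 8, 9, 10] has size 6 > 4, so it alone needs 6 colors.

No, G is not 4-colorable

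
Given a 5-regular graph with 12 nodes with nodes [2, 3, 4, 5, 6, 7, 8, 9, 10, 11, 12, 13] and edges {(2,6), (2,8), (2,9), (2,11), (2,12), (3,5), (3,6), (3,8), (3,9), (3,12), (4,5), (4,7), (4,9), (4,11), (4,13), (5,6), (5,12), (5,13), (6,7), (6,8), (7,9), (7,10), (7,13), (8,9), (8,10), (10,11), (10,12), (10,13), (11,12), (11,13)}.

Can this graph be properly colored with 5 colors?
A valid 5-coloring: color 1: [5, 7, 8, 11]; color 2: [2, 3, 4, 10]; color 3: [6, 9, 12, 13].
(χ(G) = 3 ≤ 5.)

Yes, G is 5-colorable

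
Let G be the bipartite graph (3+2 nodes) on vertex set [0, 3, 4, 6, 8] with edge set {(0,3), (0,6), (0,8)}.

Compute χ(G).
Clique number ω(G) = 2 (lower bound: χ ≥ ω).
The graph is bipartite (no odd cycle), so 2 colors suffice: χ(G) = 2.
A valid 2-coloring: color 1: [0, 4]; color 2: [3, 6, 8].

χ(G) = 2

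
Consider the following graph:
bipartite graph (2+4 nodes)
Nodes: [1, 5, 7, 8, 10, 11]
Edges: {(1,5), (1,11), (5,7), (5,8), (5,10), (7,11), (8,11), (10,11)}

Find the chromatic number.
Clique number ω(G) = 2 (lower bound: χ ≥ ω).
The graph is bipartite (no odd cycle), so 2 colors suffice: χ(G) = 2.
A valid 2-coloring: color 1: [5, 11]; color 2: [1, 7, 8, 10].

χ(G) = 2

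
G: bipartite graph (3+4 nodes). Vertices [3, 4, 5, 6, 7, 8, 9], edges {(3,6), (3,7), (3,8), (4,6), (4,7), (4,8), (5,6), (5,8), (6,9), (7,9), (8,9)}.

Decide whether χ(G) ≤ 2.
Yes, G is 2-colorable

A valid 2-coloring: color 1: [6, 7, 8]; color 2: [3, 4, 5, 9].
(χ(G) = 2 ≤ 2.)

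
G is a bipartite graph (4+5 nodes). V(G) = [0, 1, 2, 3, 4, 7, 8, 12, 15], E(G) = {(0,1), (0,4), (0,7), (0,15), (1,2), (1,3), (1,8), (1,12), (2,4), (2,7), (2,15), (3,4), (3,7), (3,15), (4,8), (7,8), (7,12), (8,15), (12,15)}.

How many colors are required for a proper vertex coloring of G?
χ(G) = 2

Clique number ω(G) = 2 (lower bound: χ ≥ ω).
The graph is bipartite (no odd cycle), so 2 colors suffice: χ(G) = 2.
A valid 2-coloring: color 1: [1, 4, 7, 15]; color 2: [0, 2, 3, 8, 12].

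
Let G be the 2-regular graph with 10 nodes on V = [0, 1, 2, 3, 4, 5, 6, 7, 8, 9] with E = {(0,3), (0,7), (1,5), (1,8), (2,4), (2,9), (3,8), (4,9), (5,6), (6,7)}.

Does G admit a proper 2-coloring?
No, G is not 2-colorable

The clique on vertices [2, 4, 9] has size 3 > 2, so it alone needs 3 colors.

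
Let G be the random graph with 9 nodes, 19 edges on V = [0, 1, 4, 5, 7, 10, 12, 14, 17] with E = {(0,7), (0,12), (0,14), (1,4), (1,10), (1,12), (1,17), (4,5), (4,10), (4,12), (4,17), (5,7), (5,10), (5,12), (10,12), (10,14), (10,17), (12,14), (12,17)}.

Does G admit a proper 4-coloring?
The clique on vertices [1, 4, 10, 12, 17] has size 5 > 4, so it alone needs 5 colors.

No, G is not 4-colorable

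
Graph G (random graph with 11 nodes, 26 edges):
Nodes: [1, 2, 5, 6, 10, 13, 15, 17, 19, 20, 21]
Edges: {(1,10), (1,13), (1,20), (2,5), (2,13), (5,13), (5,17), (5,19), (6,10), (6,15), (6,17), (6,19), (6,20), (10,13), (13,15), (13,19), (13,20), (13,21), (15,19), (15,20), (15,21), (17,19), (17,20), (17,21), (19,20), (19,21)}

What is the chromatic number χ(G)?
χ(G) = 4

Clique number ω(G) = 4 (lower bound: χ ≥ ω).
The clique on [6, 17, 19, 20] has size 4, forcing χ ≥ 4, and the coloring below uses 4 colors, so χ(G) = 4.
A valid 4-coloring: color 1: [6, 13]; color 2: [1, 2, 19]; color 3: [5, 10, 20, 21]; color 4: [15, 17].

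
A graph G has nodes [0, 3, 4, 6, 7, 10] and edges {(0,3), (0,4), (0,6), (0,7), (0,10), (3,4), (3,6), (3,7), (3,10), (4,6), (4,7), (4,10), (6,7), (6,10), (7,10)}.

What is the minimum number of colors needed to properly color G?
Clique number ω(G) = 6 (lower bound: χ ≥ ω).
The clique on [0, 3, 4, 6, 7, 10] has size 6, forcing χ ≥ 6, and the coloring below uses 6 colors, so χ(G) = 6.
A valid 6-coloring: color 1: [3]; color 2: [0]; color 3: [7]; color 4: [4]; color 5: [10]; color 6: [6].

χ(G) = 6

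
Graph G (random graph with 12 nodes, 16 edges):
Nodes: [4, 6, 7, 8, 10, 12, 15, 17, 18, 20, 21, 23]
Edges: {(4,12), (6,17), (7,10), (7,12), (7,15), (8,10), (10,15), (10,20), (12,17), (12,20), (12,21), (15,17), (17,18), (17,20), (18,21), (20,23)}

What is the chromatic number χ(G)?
Clique number ω(G) = 3 (lower bound: χ ≥ ω).
The clique on [7, 10, 15] has size 3, forcing χ ≥ 3, and the coloring below uses 3 colors, so χ(G) = 3.
A valid 3-coloring: color 1: [6, 10, 12, 18, 23]; color 2: [4, 7, 8, 17, 21]; color 3: [15, 20].

χ(G) = 3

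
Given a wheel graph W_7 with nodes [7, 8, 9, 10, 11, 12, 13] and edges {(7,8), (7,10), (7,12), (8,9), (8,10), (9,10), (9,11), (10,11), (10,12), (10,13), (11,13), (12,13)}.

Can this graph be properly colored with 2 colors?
No, G is not 2-colorable

The clique on vertices [8, 9, 10] has size 3 > 2, so it alone needs 3 colors.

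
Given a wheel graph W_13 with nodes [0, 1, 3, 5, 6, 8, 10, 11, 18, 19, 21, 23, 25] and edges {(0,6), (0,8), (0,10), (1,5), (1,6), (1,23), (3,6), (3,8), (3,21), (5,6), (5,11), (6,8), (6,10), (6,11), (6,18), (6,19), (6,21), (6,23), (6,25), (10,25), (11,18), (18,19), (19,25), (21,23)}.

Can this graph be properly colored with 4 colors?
A valid 4-coloring: color 1: [6]; color 2: [1, 8, 10, 11, 19, 21]; color 3: [0, 3, 5, 18, 23, 25].
(χ(G) = 3 ≤ 4.)

Yes, G is 4-colorable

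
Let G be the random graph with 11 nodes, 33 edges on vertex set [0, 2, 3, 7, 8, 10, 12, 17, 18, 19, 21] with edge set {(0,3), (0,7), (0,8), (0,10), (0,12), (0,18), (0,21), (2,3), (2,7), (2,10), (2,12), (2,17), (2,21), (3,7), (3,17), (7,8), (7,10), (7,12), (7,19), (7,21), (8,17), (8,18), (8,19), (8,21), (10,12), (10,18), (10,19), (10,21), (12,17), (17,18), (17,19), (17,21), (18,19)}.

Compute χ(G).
Clique number ω(G) = 4 (lower bound: χ ≥ ω).
The clique on [8, 17, 18, 19] has size 4, forcing χ ≥ 4, and the coloring below uses 4 colors, so χ(G) = 4.
A valid 4-coloring: color 1: [7, 17]; color 2: [0, 2, 19]; color 3: [3, 8, 10]; color 4: [12, 18, 21].

χ(G) = 4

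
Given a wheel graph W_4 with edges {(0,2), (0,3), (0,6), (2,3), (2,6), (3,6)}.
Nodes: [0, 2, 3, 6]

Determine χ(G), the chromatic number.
Clique number ω(G) = 4 (lower bound: χ ≥ ω).
The clique on [0, 2, 3, 6] has size 4, forcing χ ≥ 4, and the coloring below uses 4 colors, so χ(G) = 4.
A valid 4-coloring: color 1: [2]; color 2: [3]; color 3: [0]; color 4: [6].

χ(G) = 4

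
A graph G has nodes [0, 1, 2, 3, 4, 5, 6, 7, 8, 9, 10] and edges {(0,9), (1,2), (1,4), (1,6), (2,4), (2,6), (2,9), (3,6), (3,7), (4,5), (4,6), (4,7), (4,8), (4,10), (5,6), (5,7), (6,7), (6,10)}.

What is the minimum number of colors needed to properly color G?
χ(G) = 4

Clique number ω(G) = 4 (lower bound: χ ≥ ω).
The clique on [1, 2, 4, 6] has size 4, forcing χ ≥ 4, and the coloring below uses 4 colors, so χ(G) = 4.
A valid 4-coloring: color 1: [3, 4, 9]; color 2: [0, 6, 8]; color 3: [2, 7, 10]; color 4: [1, 5].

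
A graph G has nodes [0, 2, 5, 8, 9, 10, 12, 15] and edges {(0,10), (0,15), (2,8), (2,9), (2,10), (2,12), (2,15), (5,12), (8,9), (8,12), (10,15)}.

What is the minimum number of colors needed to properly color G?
χ(G) = 3

Clique number ω(G) = 3 (lower bound: χ ≥ ω).
The clique on [0, 10, 15] has size 3, forcing χ ≥ 3, and the coloring below uses 3 colors, so χ(G) = 3.
A valid 3-coloring: color 1: [0, 2, 5]; color 2: [9, 12, 15]; color 3: [8, 10].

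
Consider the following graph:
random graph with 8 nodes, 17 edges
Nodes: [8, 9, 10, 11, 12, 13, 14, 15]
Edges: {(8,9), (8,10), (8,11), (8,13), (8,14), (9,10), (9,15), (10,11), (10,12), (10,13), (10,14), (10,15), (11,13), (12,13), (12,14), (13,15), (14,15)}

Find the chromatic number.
Clique number ω(G) = 4 (lower bound: χ ≥ ω).
The clique on [8, 10, 11, 13] has size 4, forcing χ ≥ 4, and the coloring below uses 4 colors, so χ(G) = 4.
A valid 4-coloring: color 1: [10]; color 2: [8, 12, 15]; color 3: [9, 13, 14]; color 4: [11].

χ(G) = 4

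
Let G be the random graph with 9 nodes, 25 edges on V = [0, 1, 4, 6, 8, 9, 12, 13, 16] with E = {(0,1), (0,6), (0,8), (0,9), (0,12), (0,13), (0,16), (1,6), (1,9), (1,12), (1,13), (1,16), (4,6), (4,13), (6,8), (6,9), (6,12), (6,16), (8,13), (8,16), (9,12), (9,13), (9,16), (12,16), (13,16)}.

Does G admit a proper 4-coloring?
The clique on vertices [0, 1, 6, 9, 12, 16] has size 6 > 4, so it alone needs 6 colors.

No, G is not 4-colorable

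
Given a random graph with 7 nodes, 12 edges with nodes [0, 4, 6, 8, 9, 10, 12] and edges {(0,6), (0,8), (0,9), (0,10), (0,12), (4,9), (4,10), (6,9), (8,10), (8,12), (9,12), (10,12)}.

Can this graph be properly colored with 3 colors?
The clique on vertices [0, 8, 10, 12] has size 4 > 3, so it alone needs 4 colors.

No, G is not 3-colorable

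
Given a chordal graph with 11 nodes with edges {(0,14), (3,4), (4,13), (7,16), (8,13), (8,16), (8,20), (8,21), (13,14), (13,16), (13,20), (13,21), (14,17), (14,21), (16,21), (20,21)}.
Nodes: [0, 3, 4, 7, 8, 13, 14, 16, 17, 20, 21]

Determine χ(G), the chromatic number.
Clique number ω(G) = 4 (lower bound: χ ≥ ω).
The clique on [8, 13, 16, 21] has size 4, forcing χ ≥ 4, and the coloring below uses 4 colors, so χ(G) = 4.
A valid 4-coloring: color 1: [0, 3, 7, 13, 17]; color 2: [4, 21]; color 3: [8, 14]; color 4: [16, 20].

χ(G) = 4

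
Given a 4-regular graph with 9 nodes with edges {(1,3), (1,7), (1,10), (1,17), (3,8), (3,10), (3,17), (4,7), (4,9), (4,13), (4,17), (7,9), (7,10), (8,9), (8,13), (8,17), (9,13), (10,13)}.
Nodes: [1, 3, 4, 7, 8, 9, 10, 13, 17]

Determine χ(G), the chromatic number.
Clique number ω(G) = 3 (lower bound: χ ≥ ω).
The clique on [1, 3, 17] has size 3, forcing χ ≥ 3, and the coloring below uses 3 colors, so χ(G) = 3.
A valid 3-coloring: color 1: [3, 7, 13]; color 2: [1, 4, 8]; color 3: [9, 10, 17].

χ(G) = 3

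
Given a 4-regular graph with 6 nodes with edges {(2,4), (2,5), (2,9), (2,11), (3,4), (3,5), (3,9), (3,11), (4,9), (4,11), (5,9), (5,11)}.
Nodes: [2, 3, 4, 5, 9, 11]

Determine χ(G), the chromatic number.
χ(G) = 3

Clique number ω(G) = 3 (lower bound: χ ≥ ω).
The clique on [2, 4, 9] has size 3, forcing χ ≥ 3, and the coloring below uses 3 colors, so χ(G) = 3.
A valid 3-coloring: color 1: [2, 3]; color 2: [4, 5]; color 3: [9, 11].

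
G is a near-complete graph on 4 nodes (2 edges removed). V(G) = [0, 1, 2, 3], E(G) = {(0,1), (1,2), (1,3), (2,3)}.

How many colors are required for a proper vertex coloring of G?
χ(G) = 3

Clique number ω(G) = 3 (lower bound: χ ≥ ω).
The clique on [1, 2, 3] has size 3, forcing χ ≥ 3, and the coloring below uses 3 colors, so χ(G) = 3.
A valid 3-coloring: color 1: [1]; color 2: [0, 2]; color 3: [3].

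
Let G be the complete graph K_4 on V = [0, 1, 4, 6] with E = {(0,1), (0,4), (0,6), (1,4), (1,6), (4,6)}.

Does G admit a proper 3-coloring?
The clique on vertices [0, 1, 4, 6] has size 4 > 3, so it alone needs 4 colors.

No, G is not 3-colorable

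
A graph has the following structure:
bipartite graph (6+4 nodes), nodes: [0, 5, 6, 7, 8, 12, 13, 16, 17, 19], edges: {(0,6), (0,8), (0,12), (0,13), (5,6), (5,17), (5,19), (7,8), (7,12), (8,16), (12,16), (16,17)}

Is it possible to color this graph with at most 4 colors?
A valid 4-coloring: color 1: [0, 5, 7, 16]; color 2: [6, 8, 12, 13, 17, 19].
(χ(G) = 2 ≤ 4.)

Yes, G is 4-colorable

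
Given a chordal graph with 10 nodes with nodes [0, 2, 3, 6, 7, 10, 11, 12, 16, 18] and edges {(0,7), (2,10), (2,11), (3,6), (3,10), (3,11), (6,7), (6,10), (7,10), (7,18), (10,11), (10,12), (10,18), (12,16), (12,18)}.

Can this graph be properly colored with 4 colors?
A valid 4-coloring: color 1: [0, 10, 16]; color 2: [2, 3, 7, 12]; color 3: [6, 11, 18].
(χ(G) = 3 ≤ 4.)

Yes, G is 4-colorable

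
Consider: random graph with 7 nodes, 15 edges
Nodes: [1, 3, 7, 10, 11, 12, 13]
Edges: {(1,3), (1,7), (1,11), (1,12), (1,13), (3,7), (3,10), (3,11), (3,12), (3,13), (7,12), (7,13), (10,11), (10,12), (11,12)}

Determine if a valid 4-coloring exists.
A valid 4-coloring: color 1: [3]; color 2: [12, 13]; color 3: [1, 10]; color 4: [7, 11].
(χ(G) = 4 ≤ 4.)

Yes, G is 4-colorable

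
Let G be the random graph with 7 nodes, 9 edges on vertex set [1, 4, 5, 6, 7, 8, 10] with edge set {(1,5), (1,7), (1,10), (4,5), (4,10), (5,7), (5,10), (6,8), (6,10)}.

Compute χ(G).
Clique number ω(G) = 3 (lower bound: χ ≥ ω).
The clique on [1, 5, 10] has size 3, forcing χ ≥ 3, and the coloring below uses 3 colors, so χ(G) = 3.
A valid 3-coloring: color 1: [7, 8, 10]; color 2: [5, 6]; color 3: [1, 4].

χ(G) = 3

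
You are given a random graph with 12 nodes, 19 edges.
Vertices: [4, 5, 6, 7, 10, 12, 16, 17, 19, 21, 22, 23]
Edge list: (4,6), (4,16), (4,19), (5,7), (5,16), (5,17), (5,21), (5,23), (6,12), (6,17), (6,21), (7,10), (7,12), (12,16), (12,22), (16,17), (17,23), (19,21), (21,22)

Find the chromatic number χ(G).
Clique number ω(G) = 3 (lower bound: χ ≥ ω).
The clique on [5, 16, 17] has size 3, forcing χ ≥ 3, and the coloring below uses 3 colors, so χ(G) = 3.
A valid 3-coloring: color 1: [4, 5, 10, 12]; color 2: [7, 17, 21]; color 3: [6, 16, 19, 22, 23].

χ(G) = 3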